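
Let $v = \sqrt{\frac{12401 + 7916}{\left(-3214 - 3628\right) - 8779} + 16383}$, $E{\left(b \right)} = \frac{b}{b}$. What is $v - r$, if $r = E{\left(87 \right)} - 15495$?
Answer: $15494 + \frac{\sqrt{3997390874646}}{15621} \approx 15622.0$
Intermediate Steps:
$E{\left(b \right)} = 1$
$r = -15494$ ($r = 1 - 15495 = -15494$)
$v = \frac{\sqrt{3997390874646}}{15621}$ ($v = \sqrt{\frac{20317}{\left(-3214 - 3628\right) - 8779} + 16383} = \sqrt{\frac{20317}{-6842 - 8779} + 16383} = \sqrt{\frac{20317}{-15621} + 16383} = \sqrt{20317 \left(- \frac{1}{15621}\right) + 16383} = \sqrt{- \frac{20317}{15621} + 16383} = \sqrt{\frac{255898526}{15621}} = \frac{\sqrt{3997390874646}}{15621} \approx 127.99$)
$v - r = \frac{\sqrt{3997390874646}}{15621} - -15494 = \frac{\sqrt{3997390874646}}{15621} + 15494 = 15494 + \frac{\sqrt{3997390874646}}{15621}$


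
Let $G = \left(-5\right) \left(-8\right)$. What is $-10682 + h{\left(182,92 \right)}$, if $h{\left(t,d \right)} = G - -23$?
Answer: $-10619$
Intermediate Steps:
$G = 40$
$h{\left(t,d \right)} = 63$ ($h{\left(t,d \right)} = 40 - -23 = 40 + 23 = 63$)
$-10682 + h{\left(182,92 \right)} = -10682 + 63 = -10619$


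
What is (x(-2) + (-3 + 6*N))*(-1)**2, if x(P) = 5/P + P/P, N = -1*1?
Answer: -21/2 ≈ -10.500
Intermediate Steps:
N = -1
x(P) = 1 + 5/P (x(P) = 5/P + 1 = 1 + 5/P)
(x(-2) + (-3 + 6*N))*(-1)**2 = ((5 - 2)/(-2) + (-3 + 6*(-1)))*(-1)**2 = (-1/2*3 + (-3 - 6))*1 = (-3/2 - 9)*1 = -21/2*1 = -21/2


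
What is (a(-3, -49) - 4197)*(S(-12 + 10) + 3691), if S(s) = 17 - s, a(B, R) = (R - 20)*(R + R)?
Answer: 9516150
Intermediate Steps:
a(B, R) = 2*R*(-20 + R) (a(B, R) = (-20 + R)*(2*R) = 2*R*(-20 + R))
(a(-3, -49) - 4197)*(S(-12 + 10) + 3691) = (2*(-49)*(-20 - 49) - 4197)*((17 - (-12 + 10)) + 3691) = (2*(-49)*(-69) - 4197)*((17 - 1*(-2)) + 3691) = (6762 - 4197)*((17 + 2) + 3691) = 2565*(19 + 3691) = 2565*3710 = 9516150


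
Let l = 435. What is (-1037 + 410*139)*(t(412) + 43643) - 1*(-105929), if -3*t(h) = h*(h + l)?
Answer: -4066464856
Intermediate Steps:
t(h) = -h*(435 + h)/3 (t(h) = -h*(h + 435)/3 = -h*(435 + h)/3)
(-1037 + 410*139)*(t(412) + 43643) - 1*(-105929) = (-1037 + 410*139)*(-⅓*412*(435 + 412) + 43643) - 1*(-105929) = (-1037 + 56990)*(-⅓*412*847 + 43643) + 105929 = 55953*(-348964/3 + 43643) + 105929 = 55953*(-218035/3) + 105929 = -4066570785 + 105929 = -4066464856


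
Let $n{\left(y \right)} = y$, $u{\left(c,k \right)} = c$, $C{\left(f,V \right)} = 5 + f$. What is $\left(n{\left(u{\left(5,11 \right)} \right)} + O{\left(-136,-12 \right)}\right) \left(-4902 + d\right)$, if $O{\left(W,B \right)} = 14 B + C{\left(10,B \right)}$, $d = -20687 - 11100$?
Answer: $5429972$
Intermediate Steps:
$d = -31787$
$O{\left(W,B \right)} = 15 + 14 B$ ($O{\left(W,B \right)} = 14 B + \left(5 + 10\right) = 14 B + 15 = 15 + 14 B$)
$\left(n{\left(u{\left(5,11 \right)} \right)} + O{\left(-136,-12 \right)}\right) \left(-4902 + d\right) = \left(5 + \left(15 + 14 \left(-12\right)\right)\right) \left(-4902 - 31787\right) = \left(5 + \left(15 - 168\right)\right) \left(-36689\right) = \left(5 - 153\right) \left(-36689\right) = \left(-148\right) \left(-36689\right) = 5429972$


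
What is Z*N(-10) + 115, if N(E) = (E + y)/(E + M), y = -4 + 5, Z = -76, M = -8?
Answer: 77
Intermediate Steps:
y = 1
N(E) = (1 + E)/(-8 + E) (N(E) = (E + 1)/(E - 8) = (1 + E)/(-8 + E))
Z*N(-10) + 115 = -76*(1 - 10)/(-8 - 10) + 115 = -76*(-9)/(-18) + 115 = -(-38)*(-9)/9 + 115 = -76*1/2 + 115 = -38 + 115 = 77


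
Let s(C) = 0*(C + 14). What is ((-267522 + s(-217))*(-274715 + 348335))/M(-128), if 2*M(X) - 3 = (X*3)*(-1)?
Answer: -4376659920/43 ≈ -1.0178e+8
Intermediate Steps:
M(X) = 3/2 - 3*X/2 (M(X) = 3/2 + ((X*3)*(-1))/2 = 3/2 + ((3*X)*(-1))/2 = 3/2 + (-3*X)/2 = 3/2 - 3*X/2)
s(C) = 0 (s(C) = 0*(14 + C) = 0)
((-267522 + s(-217))*(-274715 + 348335))/M(-128) = ((-267522 + 0)*(-274715 + 348335))/(3/2 - 3/2*(-128)) = (-267522*73620)/(3/2 + 192) = -19694969640/387/2 = -19694969640*2/387 = -4376659920/43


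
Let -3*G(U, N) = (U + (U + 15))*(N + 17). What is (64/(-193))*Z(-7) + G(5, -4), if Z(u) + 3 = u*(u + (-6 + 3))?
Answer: -75589/579 ≈ -130.55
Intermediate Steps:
G(U, N) = -(15 + 2*U)*(17 + N)/3 (G(U, N) = -(U + (U + 15))*(N + 17)/3 = -(U + (15 + U))*(17 + N)/3 = -(15 + 2*U)*(17 + N)/3)
Z(u) = -3 + u*(-3 + u) (Z(u) = -3 + u*(u + (-6 + 3)) = -3 + u*(u - 3) = -3 + u*(-3 + u))
(64/(-193))*Z(-7) + G(5, -4) = (64/(-193))*(-3 + (-7)² - 3*(-7)) + (-85 - 5*(-4) - 34/3*5 - ⅔*(-4)*5) = (64*(-1/193))*(-3 + 49 + 21) + (-85 + 20 - 170/3 + 40/3) = -64/193*67 - 325/3 = -4288/193 - 325/3 = -75589/579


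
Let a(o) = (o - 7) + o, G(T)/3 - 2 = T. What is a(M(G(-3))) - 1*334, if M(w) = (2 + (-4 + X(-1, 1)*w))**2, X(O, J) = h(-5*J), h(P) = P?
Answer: -3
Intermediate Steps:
G(T) = 6 + 3*T
X(O, J) = -5*J
M(w) = (-2 - 5*w)**2 (M(w) = (2 + (-4 + (-5*1)*w))**2 = (2 + (-4 - 5*w))**2 = (-2 - 5*w)**2)
a(o) = -7 + 2*o (a(o) = (-7 + o) + o = -7 + 2*o)
a(M(G(-3))) - 1*334 = (-7 + 2*(2 + 5*(6 + 3*(-3)))**2) - 1*334 = (-7 + 2*(2 + 5*(6 - 9))**2) - 334 = (-7 + 2*(2 + 5*(-3))**2) - 334 = (-7 + 2*(2 - 15)**2) - 334 = (-7 + 2*(-13)**2) - 334 = (-7 + 2*169) - 334 = (-7 + 338) - 334 = 331 - 334 = -3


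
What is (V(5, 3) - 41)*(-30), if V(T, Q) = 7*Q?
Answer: 600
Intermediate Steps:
(V(5, 3) - 41)*(-30) = (7*3 - 41)*(-30) = (21 - 41)*(-30) = -20*(-30) = 600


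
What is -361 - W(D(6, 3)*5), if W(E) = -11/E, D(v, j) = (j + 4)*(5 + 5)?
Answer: -126339/350 ≈ -360.97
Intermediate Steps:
D(v, j) = 40 + 10*j (D(v, j) = (4 + j)*10 = 40 + 10*j)
-361 - W(D(6, 3)*5) = -361 - (-11)/((40 + 10*3)*5) = -361 - (-11)/((40 + 30)*5) = -361 - (-11)/(70*5) = -361 - (-11)/350 = -361 - 1*(-11/350) = -361 + 11/350 = -126339/350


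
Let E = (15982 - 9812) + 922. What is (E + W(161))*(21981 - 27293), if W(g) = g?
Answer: -38527936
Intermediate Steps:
E = 7092 (E = 6170 + 922 = 7092)
(E + W(161))*(21981 - 27293) = (7092 + 161)*(21981 - 27293) = 7253*(-5312) = -38527936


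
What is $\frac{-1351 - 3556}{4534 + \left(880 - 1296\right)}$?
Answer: $- \frac{4907}{4118} \approx -1.1916$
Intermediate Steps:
$\frac{-1351 - 3556}{4534 + \left(880 - 1296\right)} = - \frac{4907}{4534 - 416} = - \frac{4907}{4118}$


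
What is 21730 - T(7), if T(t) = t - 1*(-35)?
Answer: 21688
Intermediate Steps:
T(t) = 35 + t (T(t) = t + 35 = 35 + t)
21730 - T(7) = 21730 - (35 + 7) = 21730 - 1*42 = 21730 - 42 = 21688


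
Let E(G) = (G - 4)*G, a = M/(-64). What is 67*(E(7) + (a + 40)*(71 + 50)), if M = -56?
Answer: 2662245/8 ≈ 3.3278e+5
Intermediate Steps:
a = 7/8 (a = -56/(-64) = -56*(-1/64) = 7/8 ≈ 0.87500)
E(G) = G*(-4 + G) (E(G) = (-4 + G)*G = G*(-4 + G))
67*(E(7) + (a + 40)*(71 + 50)) = 67*(7*(-4 + 7) + (7/8 + 40)*(71 + 50)) = 67*(7*3 + (327/8)*121) = 67*(21 + 39567/8) = 67*(39735/8) = 2662245/8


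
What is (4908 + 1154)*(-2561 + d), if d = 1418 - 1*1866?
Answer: -18240558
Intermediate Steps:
d = -448 (d = 1418 - 1866 = -448)
(4908 + 1154)*(-2561 + d) = (4908 + 1154)*(-2561 - 448) = 6062*(-3009) = -18240558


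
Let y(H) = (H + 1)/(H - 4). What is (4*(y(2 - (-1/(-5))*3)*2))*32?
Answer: -3072/13 ≈ -236.31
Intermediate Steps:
y(H) = (1 + H)/(-4 + H)
(4*(y(2 - (-1/(-5))*3)*2))*32 = (4*(((1 + (2 - (-1/(-5))*3))/(-4 + (2 - (-1/(-5))*3)))*2))*32 = (4*(((1 + (2 - (-1*(-⅕))*3))/(-4 + (2 - (-1*(-⅕))*3)))*2))*32 = (4*(((1 + (2 - 3/5))/(-4 + (2 - 3/5)))*2))*32 = (4*(((1 + (2 - 1*⅗))/(-4 + (2 - 1*⅗)))*2))*32 = (4*(((1 + (2 - ⅗))/(-4 + (2 - ⅗)))*2))*32 = (4*(((1 + 7/5)/(-4 + 7/5))*2))*32 = (4*(((12/5)/(-13/5))*2))*32 = (4*(-5/13*12/5*2))*32 = (4*(-12/13*2))*32 = (4*(-24/13))*32 = -96/13*32 = -3072/13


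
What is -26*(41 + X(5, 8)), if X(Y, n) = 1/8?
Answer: -4277/4 ≈ -1069.3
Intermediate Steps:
X(Y, n) = ⅛
-26*(41 + X(5, 8)) = -26*(41 + ⅛) = -26*329/8 = -4277/4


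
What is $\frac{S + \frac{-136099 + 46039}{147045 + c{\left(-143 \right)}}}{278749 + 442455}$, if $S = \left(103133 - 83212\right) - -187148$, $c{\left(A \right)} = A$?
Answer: $\frac{15209380089}{52973155004} \approx 0.28712$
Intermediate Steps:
$S = 207069$ ($S = \left(103133 - 83212\right) + 187148 = 19921 + 187148 = 207069$)
$\frac{S + \frac{-136099 + 46039}{147045 + c{\left(-143 \right)}}}{278749 + 442455} = \frac{207069 + \frac{-136099 + 46039}{147045 - 143}}{278749 + 442455} = \frac{207069 - \frac{90060}{146902}}{721204} = \left(207069 - \frac{45030}{73451}\right) \frac{1}{721204} = \frac{15209380089}{73451} \cdot \frac{1}{721204} = \frac{15209380089}{52973155004}$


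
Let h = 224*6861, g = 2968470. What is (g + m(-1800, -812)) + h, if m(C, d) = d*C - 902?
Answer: 5966032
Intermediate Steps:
m(C, d) = -902 + C*d (m(C, d) = C*d - 902 = -902 + C*d)
h = 1536864
(g + m(-1800, -812)) + h = (2968470 + (-902 - 1800*(-812))) + 1536864 = (2968470 + (-902 + 1461600)) + 1536864 = (2968470 + 1460698) + 1536864 = 4429168 + 1536864 = 5966032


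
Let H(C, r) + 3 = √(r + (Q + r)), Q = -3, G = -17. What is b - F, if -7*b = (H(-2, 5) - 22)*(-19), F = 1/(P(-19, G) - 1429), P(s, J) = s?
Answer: -687793/10136 + 19*√7/7 ≈ -60.675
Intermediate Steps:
H(C, r) = -3 + √(-3 + 2*r) (H(C, r) = -3 + √(r + (-3 + r)) = -3 + √(-3 + 2*r))
F = -1/1448 (F = 1/(-19 - 1429) = 1/(-1448) = -1/1448 ≈ -0.00069061)
b = -475/7 + 19*√7/7 (b = -((-3 + √(-3 + 2*5)) - 22)*(-19)/7 = -((-3 + √(-3 + 10)) - 22)*(-19)/7 = -((-3 + √7) - 22)*(-19)/7 = -(-25 + √7)*(-19)/7 = -(475 - 19*√7)/7 = -475/7 + 19*√7/7 ≈ -60.676)
b - F = (-475/7 + 19*√7/7) - 1*(-1/1448) = (-475/7 + 19*√7/7) + 1/1448 = -687793/10136 + 19*√7/7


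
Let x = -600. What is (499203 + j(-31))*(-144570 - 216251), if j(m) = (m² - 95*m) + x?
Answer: -181315799889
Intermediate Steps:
j(m) = -600 + m² - 95*m (j(m) = (m² - 95*m) - 600 = -600 + m² - 95*m)
(499203 + j(-31))*(-144570 - 216251) = (499203 + (-600 + (-31)² - 95*(-31)))*(-144570 - 216251) = (499203 + (-600 + 961 + 2945))*(-360821) = (499203 + 3306)*(-360821) = 502509*(-360821) = -181315799889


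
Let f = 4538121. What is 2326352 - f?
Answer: -2211769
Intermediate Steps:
2326352 - f = 2326352 - 1*4538121 = 2326352 - 4538121 = -2211769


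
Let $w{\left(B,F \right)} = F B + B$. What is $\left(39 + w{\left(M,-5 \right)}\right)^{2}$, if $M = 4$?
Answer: $529$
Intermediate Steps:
$w{\left(B,F \right)} = B + B F$ ($w{\left(B,F \right)} = B F + B = B + B F$)
$\left(39 + w{\left(M,-5 \right)}\right)^{2} = \left(39 + 4 \left(1 - 5\right)\right)^{2} = \left(39 + 4 \left(-4\right)\right)^{2} = \left(39 - 16\right)^{2} = 23^{2} = 529$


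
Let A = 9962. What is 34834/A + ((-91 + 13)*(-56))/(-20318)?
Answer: 166060799/50601979 ≈ 3.2817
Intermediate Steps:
34834/A + ((-91 + 13)*(-56))/(-20318) = 34834/9962 + ((-91 + 13)*(-56))/(-20318) = 34834*(1/9962) - 78*(-56)*(-1/20318) = 17417/4981 + 4368*(-1/20318) = 17417/4981 - 2184/10159 = 166060799/50601979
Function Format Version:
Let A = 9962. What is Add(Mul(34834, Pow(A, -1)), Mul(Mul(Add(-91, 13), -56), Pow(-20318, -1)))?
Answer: Rational(166060799, 50601979) ≈ 3.2817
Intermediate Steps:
Add(Mul(34834, Pow(A, -1)), Mul(Mul(Add(-91, 13), -56), Pow(-20318, -1))) = Add(Mul(34834, Pow(9962, -1)), Mul(Mul(Add(-91, 13), -56), Pow(-20318, -1))) = Add(Mul(34834, Rational(1, 9962)), Mul(Mul(-78, -56), Rational(-1, 20318))) = Add(Rational(17417, 4981), Mul(4368, Rational(-1, 20318))) = Add(Rational(17417, 4981), Rational(-2184, 10159)) = Rational(166060799, 50601979)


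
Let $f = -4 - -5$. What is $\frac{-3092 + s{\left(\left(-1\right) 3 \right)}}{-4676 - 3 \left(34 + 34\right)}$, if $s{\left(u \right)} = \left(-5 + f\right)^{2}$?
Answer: $\frac{769}{1220} \approx 0.63033$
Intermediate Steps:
$f = 1$ ($f = -4 + 5 = 1$)
$s{\left(u \right)} = 16$ ($s{\left(u \right)} = \left(-5 + 1\right)^{2} = \left(-4\right)^{2} = 16$)
$\frac{-3092 + s{\left(\left(-1\right) 3 \right)}}{-4676 - 3 \left(34 + 34\right)} = \frac{-3092 + 16}{-4676 - 3 \left(34 + 34\right)} = - \frac{3076}{-4676 - 204} = - \frac{3076}{-4880} = \left(-3076\right) \left(- \frac{1}{4880}\right) = \frac{769}{1220}$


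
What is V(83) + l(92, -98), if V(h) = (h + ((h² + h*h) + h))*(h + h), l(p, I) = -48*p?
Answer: 2310288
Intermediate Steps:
V(h) = 2*h*(2*h + 2*h²) (V(h) = (h + ((h² + h²) + h))*(2*h) = (h + (2*h² + h))*(2*h) = (h + (h + 2*h²))*(2*h) = (2*h + 2*h²)*(2*h) = 2*h*(2*h + 2*h²))
V(83) + l(92, -98) = 4*83²*(1 + 83) - 48*92 = 4*6889*84 - 4416 = 2314704 - 4416 = 2310288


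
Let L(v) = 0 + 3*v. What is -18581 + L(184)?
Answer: -18029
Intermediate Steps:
L(v) = 3*v
-18581 + L(184) = -18581 + 3*184 = -18581 + 552 = -18029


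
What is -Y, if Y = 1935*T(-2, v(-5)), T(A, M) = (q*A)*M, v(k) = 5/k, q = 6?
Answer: -23220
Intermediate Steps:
T(A, M) = 6*A*M (T(A, M) = (6*A)*M = 6*A*M)
Y = 23220 (Y = 1935*(6*(-2)*(5/(-5))) = 1935*(6*(-2)*(5*(-⅕))) = 1935*(6*(-2)*(-1)) = 1935*12 = 23220)
-Y = -1*23220 = -23220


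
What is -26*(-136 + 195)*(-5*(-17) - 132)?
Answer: 72098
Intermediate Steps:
-26*(-136 + 195)*(-5*(-17) - 132) = -1534*(85 - 132) = -1534*(-47) = -26*(-2773) = 72098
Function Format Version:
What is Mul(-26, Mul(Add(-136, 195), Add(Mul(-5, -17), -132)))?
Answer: 72098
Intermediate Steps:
Mul(-26, Mul(Add(-136, 195), Add(Mul(-5, -17), -132))) = Mul(-26, Mul(59, Add(85, -132))) = Mul(-26, Mul(59, -47)) = Mul(-26, -2773) = 72098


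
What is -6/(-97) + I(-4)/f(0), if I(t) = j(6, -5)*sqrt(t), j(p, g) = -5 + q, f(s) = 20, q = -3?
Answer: 6/97 - 4*I/5 ≈ 0.061856 - 0.8*I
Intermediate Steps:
j(p, g) = -8 (j(p, g) = -5 - 3 = -8)
I(t) = -8*sqrt(t)
-6/(-97) + I(-4)/f(0) = -6/(-97) - 16*I/20 = -6*(-1/97) - 16*I*(1/20) = 6/97 - 16*I*(1/20) = 6/97 - 4*I/5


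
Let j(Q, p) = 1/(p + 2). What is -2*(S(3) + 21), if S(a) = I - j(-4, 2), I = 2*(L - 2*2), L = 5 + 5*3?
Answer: -211/2 ≈ -105.50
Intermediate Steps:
j(Q, p) = 1/(2 + p)
L = 20 (L = 5 + 15 = 20)
I = 32 (I = 2*(20 - 2*2) = 2*(20 - 4) = 2*16 = 32)
S(a) = 127/4 (S(a) = 32 - 1/(2 + 2) = 32 - 1/4 = 127/4)
-2*(S(3) + 21) = -2*(127/4 + 21) = -2*211/4 = -211/2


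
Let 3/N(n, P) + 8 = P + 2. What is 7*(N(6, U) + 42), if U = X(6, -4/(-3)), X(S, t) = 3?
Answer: 287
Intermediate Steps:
U = 3
N(n, P) = 3/(-6 + P) (N(n, P) = 3/(-8 + (P + 2)) = 3/(-8 + (2 + P)) = 3/(-6 + P))
7*(N(6, U) + 42) = 7*(3/(-6 + 3) + 42) = 7*(3/(-3) + 42) = 7*(3*(-1/3) + 42) = 7*(-1 + 42) = 7*41 = 287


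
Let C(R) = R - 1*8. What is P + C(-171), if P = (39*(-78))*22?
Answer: -67103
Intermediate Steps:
C(R) = -8 + R (C(R) = R - 8 = -8 + R)
P = -66924 (P = -3042*22 = -66924)
P + C(-171) = -66924 + (-8 - 171) = -66924 - 179 = -67103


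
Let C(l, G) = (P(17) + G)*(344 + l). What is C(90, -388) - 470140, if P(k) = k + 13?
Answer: -625512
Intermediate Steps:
P(k) = 13 + k
C(l, G) = (30 + G)*(344 + l) (C(l, G) = ((13 + 17) + G)*(344 + l) = (30 + G)*(344 + l))
C(90, -388) - 470140 = (10320 + 30*90 + 344*(-388) - 388*90) - 470140 = (10320 + 2700 - 133472 - 34920) - 470140 = -155372 - 470140 = -625512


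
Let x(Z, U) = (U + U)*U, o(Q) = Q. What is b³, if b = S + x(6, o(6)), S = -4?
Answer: 314432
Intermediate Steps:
x(Z, U) = 2*U² (x(Z, U) = (2*U)*U = 2*U²)
b = 68 (b = -4 + 2*6² = -4 + 2*36 = -4 + 72 = 68)
b³ = 68³ = 314432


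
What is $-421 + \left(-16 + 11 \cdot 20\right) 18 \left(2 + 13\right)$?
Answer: $54659$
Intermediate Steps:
$-421 + \left(-16 + 11 \cdot 20\right) 18 \left(2 + 13\right) = -421 + \left(-16 + 220\right) 18 \cdot 15 = -421 + 204 \cdot 270 = -421 + 55080 = 54659$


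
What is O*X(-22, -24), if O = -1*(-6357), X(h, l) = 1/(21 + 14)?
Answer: 6357/35 ≈ 181.63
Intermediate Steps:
X(h, l) = 1/35
O = 6357
O*X(-22, -24) = 6357*(1/35) = 6357/35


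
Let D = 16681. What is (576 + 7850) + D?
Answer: 25107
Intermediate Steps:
(576 + 7850) + D = (576 + 7850) + 16681 = 8426 + 16681 = 25107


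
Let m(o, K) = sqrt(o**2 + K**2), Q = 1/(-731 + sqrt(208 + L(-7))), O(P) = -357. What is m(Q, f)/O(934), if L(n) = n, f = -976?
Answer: -sqrt(271795562429360162 + 1462*sqrt(201))/190695120 ≈ -2.7339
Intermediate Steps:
Q = 1/(-731 + sqrt(201)) (Q = 1/(-731 + sqrt(208 - 7)) = 1/(-731 + sqrt(201)) ≈ -0.0013950)
m(o, K) = sqrt(K**2 + o**2)
m(Q, f)/O(934) = sqrt((-976)**2 + (-731/534160 - sqrt(201)/534160)**2)/(-357) = sqrt(952576 + (-731/534160 - sqrt(201)/534160)**2)*(-1/357) = -sqrt(952576 + (-731/534160 - sqrt(201)/534160)**2)/357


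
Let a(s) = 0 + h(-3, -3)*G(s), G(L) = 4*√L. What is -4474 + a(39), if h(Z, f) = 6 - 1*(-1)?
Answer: -4474 + 28*√39 ≈ -4299.1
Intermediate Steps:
h(Z, f) = 7 (h(Z, f) = 6 + 1 = 7)
a(s) = 28*√s (a(s) = 0 + 7*(4*√s) = 0 + 28*√s = 28*√s)
-4474 + a(39) = -4474 + 28*√39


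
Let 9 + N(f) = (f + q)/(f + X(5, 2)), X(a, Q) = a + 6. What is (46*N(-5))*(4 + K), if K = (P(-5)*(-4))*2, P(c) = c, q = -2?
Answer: -61732/3 ≈ -20577.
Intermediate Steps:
K = 40 (K = -5*(-4)*2 = 20*2 = 40)
X(a, Q) = 6 + a
N(f) = -9 + (-2 + f)/(11 + f) (N(f) = -9 + (f - 2)/(f + (6 + 5)) = -9 + (-2 + f)/(f + 11) = -9 + (-2 + f)/(11 + f))
(46*N(-5))*(4 + K) = (46*((-101 - 8*(-5))/(11 - 5)))*(4 + 40) = (46*((-101 + 40)/6))*44 = (46*((1/6)*(-61)))*44 = (46*(-61/6))*44 = -1403/3*44 = -61732/3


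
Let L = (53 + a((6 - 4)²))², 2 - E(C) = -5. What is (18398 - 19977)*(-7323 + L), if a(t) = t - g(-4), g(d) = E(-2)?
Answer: 7615517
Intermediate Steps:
E(C) = 7 (E(C) = 2 - 1*(-5) = 2 + 5 = 7)
g(d) = 7
a(t) = -7 + t (a(t) = t - 1*7 = t - 7 = -7 + t)
L = 2500 (L = (53 + (-7 + (6 - 4)²))² = (53 + (-7 + 2²))² = (53 + (-7 + 4))² = (53 - 3)² = 50² = 2500)
(18398 - 19977)*(-7323 + L) = (18398 - 19977)*(-7323 + 2500) = -1579*(-4823) = 7615517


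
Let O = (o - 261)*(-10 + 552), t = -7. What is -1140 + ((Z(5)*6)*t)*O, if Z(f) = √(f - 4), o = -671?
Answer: 21214908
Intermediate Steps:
O = -505144 (O = (-671 - 261)*(-10 + 552) = -932*542 = -505144)
Z(f) = √(-4 + f)
-1140 + ((Z(5)*6)*t)*O = -1140 + ((√(-4 + 5)*6)*(-7))*(-505144) = -1140 + ((√1*6)*(-7))*(-505144) = -1140 + ((1*6)*(-7))*(-505144) = -1140 + (6*(-7))*(-505144) = -1140 - 42*(-505144) = -1140 + 21216048 = 21214908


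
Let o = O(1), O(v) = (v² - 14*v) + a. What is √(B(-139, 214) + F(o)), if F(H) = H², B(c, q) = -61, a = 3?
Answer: √39 ≈ 6.2450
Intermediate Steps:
O(v) = 3 + v² - 14*v (O(v) = (v² - 14*v) + 3 = 3 + v² - 14*v)
o = -10 (o = 3 + 1² - 14*1 = 3 + 1 - 14 = -10)
√(B(-139, 214) + F(o)) = √(-61 + (-10)²) = √(-61 + 100) = √39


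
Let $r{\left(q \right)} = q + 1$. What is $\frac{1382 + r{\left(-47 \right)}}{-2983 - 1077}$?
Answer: $- \frac{334}{1015} \approx -0.32906$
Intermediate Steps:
$r{\left(q \right)} = 1 + q$
$\frac{1382 + r{\left(-47 \right)}}{-2983 - 1077} = \frac{1382 + \left(1 - 47\right)}{-2983 - 1077} = \frac{1382 - 46}{-4060} = 1336 \left(- \frac{1}{4060}\right) = - \frac{334}{1015}$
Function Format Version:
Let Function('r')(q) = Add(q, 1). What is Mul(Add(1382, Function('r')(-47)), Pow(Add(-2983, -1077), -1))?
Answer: Rational(-334, 1015) ≈ -0.32906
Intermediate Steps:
Function('r')(q) = Add(1, q)
Mul(Add(1382, Function('r')(-47)), Pow(Add(-2983, -1077), -1)) = Mul(Add(1382, Add(1, -47)), Pow(Add(-2983, -1077), -1)) = Mul(Add(1382, -46), Pow(-4060, -1)) = Mul(1336, Rational(-1, 4060)) = Rational(-334, 1015)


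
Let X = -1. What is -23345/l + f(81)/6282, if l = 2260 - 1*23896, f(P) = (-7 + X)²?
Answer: 8224333/7550964 ≈ 1.0892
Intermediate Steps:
f(P) = 64 (f(P) = (-7 - 1)² = (-8)² = 64)
l = -21636 (l = 2260 - 23896 = -21636)
-23345/l + f(81)/6282 = -23345/(-21636) + 64/6282 = -23345*(-1/21636) + 64*(1/6282) = 23345/21636 + 32/3141 = 8224333/7550964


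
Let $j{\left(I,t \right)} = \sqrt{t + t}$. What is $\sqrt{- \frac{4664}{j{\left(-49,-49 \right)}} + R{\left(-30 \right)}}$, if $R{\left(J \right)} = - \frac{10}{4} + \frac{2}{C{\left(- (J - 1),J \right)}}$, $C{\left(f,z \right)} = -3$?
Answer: $\frac{\sqrt{-5586 + 587664 i \sqrt{2}}}{42} \approx 15.297 + 15.4 i$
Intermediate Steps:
$j{\left(I,t \right)} = \sqrt{2} \sqrt{t}$ ($j{\left(I,t \right)} = \sqrt{2 t} = \sqrt{2} \sqrt{t}$)
$R{\left(J \right)} = - \frac{19}{6}$ ($R{\left(J \right)} = - \frac{10}{4} + \frac{2}{-3} = \left(-10\right) \frac{1}{4} + 2 \left(- \frac{1}{3}\right) = - \frac{5}{2} - \frac{2}{3} = - \frac{19}{6}$)
$\sqrt{- \frac{4664}{j{\left(-49,-49 \right)}} + R{\left(-30 \right)}} = \sqrt{- \frac{4664}{\sqrt{2} \sqrt{-49}} - \frac{19}{6}} = \sqrt{- \frac{4664}{\sqrt{2} \cdot 7 i} - \frac{19}{6}} = \sqrt{- \frac{4664}{7 i \sqrt{2}} - \frac{19}{6}} = \sqrt{- 4664 \left(- \frac{i \sqrt{2}}{14}\right) - \frac{19}{6}} = \sqrt{\frac{2332 i \sqrt{2}}{7} - \frac{19}{6}} = \sqrt{- \frac{19}{6} + \frac{2332 i \sqrt{2}}{7}}$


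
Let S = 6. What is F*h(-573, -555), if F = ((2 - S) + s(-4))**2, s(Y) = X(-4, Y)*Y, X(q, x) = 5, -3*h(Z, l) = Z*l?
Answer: -61058880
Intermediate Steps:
h(Z, l) = -Z*l/3
s(Y) = 5*Y
F = 576 (F = ((2 - 1*6) + 5*(-4))**2 = ((2 - 6) - 20)**2 = (-4 - 20)**2 = (-24)**2 = 576)
F*h(-573, -555) = 576*(-1/3*(-573)*(-555)) = 576*(-106005) = -61058880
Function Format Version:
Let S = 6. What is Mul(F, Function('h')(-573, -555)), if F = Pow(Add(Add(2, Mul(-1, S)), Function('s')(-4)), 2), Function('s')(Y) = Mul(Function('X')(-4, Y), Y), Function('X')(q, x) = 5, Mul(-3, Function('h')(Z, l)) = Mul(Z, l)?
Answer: -61058880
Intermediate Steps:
Function('h')(Z, l) = Mul(Rational(-1, 3), Z, l) (Function('h')(Z, l) = Mul(Rational(-1, 3), Mul(Z, l)) = Mul(Rational(-1, 3), Z, l))
Function('s')(Y) = Mul(5, Y)
F = 576 (F = Pow(Add(Add(2, Mul(-1, 6)), Mul(5, -4)), 2) = Pow(Add(Add(2, -6), -20), 2) = Pow(Add(-4, -20), 2) = Pow(-24, 2) = 576)
Mul(F, Function('h')(-573, -555)) = Mul(576, Mul(Rational(-1, 3), -573, -555)) = Mul(576, -106005) = -61058880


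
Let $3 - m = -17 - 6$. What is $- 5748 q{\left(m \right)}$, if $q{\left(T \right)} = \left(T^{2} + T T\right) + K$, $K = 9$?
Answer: $-7823028$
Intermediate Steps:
$m = 26$ ($m = 3 - \left(-17 - 6\right) = 3 - -23 = 3 + 23 = 26$)
$q{\left(T \right)} = 9 + 2 T^{2}$ ($q{\left(T \right)} = \left(T^{2} + T T\right) + 9 = \left(T^{2} + T^{2}\right) + 9 = 2 T^{2} + 9 = 9 + 2 T^{2}$)
$- 5748 q{\left(m \right)} = - 5748 \left(9 + 2 \cdot 26^{2}\right) = - 5748 \left(9 + 2 \cdot 676\right) = - 5748 \left(9 + 1352\right) = \left(-5748\right) 1361 = -7823028$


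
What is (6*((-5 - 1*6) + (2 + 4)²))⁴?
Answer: 506250000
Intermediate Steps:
(6*((-5 - 1*6) + (2 + 4)²))⁴ = (6*((-5 - 6) + 6²))⁴ = (6*(-11 + 36))⁴ = (6*25)⁴ = 150⁴ = 506250000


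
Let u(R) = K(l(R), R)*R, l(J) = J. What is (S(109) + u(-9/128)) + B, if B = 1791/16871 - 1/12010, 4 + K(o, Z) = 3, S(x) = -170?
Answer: -2202225977109/12967725440 ≈ -169.82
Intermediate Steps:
K(o, Z) = -1 (K(o, Z) = -4 + 3 = -1)
u(R) = -R
B = 21493039/202620710 (B = 1791*(1/16871) - 1*1/12010 = 1791/16871 - 1/12010 = 21493039/202620710 ≈ 0.10608)
(S(109) + u(-9/128)) + B = (-170 - (-9)/128) + 21493039/202620710 = (-170 - 1*(-9/128)) + 21493039/202620710 = (-170 + 9/128) + 21493039/202620710 = -21751/128 + 21493039/202620710 = -2202225977109/12967725440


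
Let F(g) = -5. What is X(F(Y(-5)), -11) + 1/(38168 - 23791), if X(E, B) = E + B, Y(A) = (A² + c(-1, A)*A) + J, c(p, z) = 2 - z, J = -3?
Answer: -230031/14377 ≈ -16.000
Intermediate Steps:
Y(A) = -3 + A² + A*(2 - A) (Y(A) = (A² + (2 - A)*A) - 3 = (A² + A*(2 - A)) - 3 = -3 + A² + A*(2 - A))
X(E, B) = B + E
X(F(Y(-5)), -11) + 1/(38168 - 23791) = (-11 - 5) + 1/(38168 - 23791) = -16 + 1/14377 = -230031/14377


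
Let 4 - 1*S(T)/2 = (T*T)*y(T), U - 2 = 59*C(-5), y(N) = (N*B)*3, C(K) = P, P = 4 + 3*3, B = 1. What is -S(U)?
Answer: 2728539646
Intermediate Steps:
P = 13 (P = 4 + 9 = 13)
C(K) = 13
y(N) = 3*N (y(N) = (N*1)*3 = N*3 = 3*N)
U = 769 (U = 2 + 59*13 = 2 + 767 = 769)
S(T) = 8 - 6*T³ (S(T) = 8 - 2*T*T*3*T = 8 - 2*T²*3*T = 8 - 6*T³)
-S(U) = -(8 - 6*769³) = -(8 - 6*454756609) = -(8 - 2728539654) = -1*(-2728539646) = 2728539646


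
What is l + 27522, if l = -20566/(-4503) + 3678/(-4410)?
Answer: 30367352227/1103235 ≈ 27526.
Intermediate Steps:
l = 4118557/1103235 (l = -20566*(-1/4503) + 3678*(-1/4410) = 20566/4503 - 613/735 = 4118557/1103235 ≈ 3.7332)
l + 27522 = 4118557/1103235 + 27522 = 30367352227/1103235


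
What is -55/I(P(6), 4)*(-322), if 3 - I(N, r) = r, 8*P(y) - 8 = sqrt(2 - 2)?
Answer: -17710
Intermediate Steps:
P(y) = 1 (P(y) = 1 + sqrt(2 - 2)/8 = 1 + sqrt(0)/8 = 1 + (1/8)*0 = 1 + 0 = 1)
I(N, r) = 3 - r
-55/I(P(6), 4)*(-322) = -55/(3 - 1*4)*(-322) = -55/(3 - 4)*(-322) = -55/(-1)*(-322) = -55*(-1)*(-322) = 55*(-322) = -17710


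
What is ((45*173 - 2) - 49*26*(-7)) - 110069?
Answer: -93368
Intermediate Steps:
((45*173 - 2) - 49*26*(-7)) - 110069 = ((7785 - 2) - 1274*(-7)) - 110069 = (7783 + 8918) - 110069 = 16701 - 110069 = -93368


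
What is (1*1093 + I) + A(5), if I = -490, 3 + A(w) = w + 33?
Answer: 638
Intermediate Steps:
A(w) = 30 + w (A(w) = -3 + (w + 33) = -3 + (33 + w) = 30 + w)
(1*1093 + I) + A(5) = (1*1093 - 490) + (30 + 5) = (1093 - 490) + 35 = 603 + 35 = 638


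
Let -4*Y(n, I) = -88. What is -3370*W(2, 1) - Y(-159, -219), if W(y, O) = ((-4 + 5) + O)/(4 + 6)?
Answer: -696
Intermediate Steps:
Y(n, I) = 22 (Y(n, I) = -1/4*(-88) = 22)
W(y, O) = 1/10 + O/10 (W(y, O) = (1 + O)/10 = (1 + O)*(1/10) = 1/10 + O/10)
-3370*W(2, 1) - Y(-159, -219) = -3370*(1/10 + (1/10)*1) - 1*22 = -3370*(1/10 + 1/10) - 22 = -3370*1/5 - 22 = -674 - 22 = -696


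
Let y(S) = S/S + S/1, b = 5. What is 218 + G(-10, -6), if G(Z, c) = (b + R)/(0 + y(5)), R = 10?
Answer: 441/2 ≈ 220.50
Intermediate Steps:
y(S) = 1 + S (y(S) = 1 + S*1 = 1 + S)
G(Z, c) = 5/2 (G(Z, c) = (5 + 10)/(0 + (1 + 5)) = 15/(0 + 6) = 15/6 = 15*(1/6) = 5/2)
218 + G(-10, -6) = 218 + 5/2 = 441/2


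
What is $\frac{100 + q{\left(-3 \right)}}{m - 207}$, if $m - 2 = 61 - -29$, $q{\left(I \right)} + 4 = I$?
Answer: $- \frac{93}{115} \approx -0.8087$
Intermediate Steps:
$q{\left(I \right)} = -4 + I$
$m = 92$ ($m = 2 + \left(61 - -29\right) = 2 + \left(61 + 29\right) = 2 + 90 = 92$)
$\frac{100 + q{\left(-3 \right)}}{m - 207} = \frac{100 - 7}{92 - 207} = \frac{100 - 7}{-115} = 93 \left(- \frac{1}{115}\right) = - \frac{93}{115}$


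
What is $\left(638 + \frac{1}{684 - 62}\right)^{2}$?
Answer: $\frac{157479604569}{386884} \approx 4.0705 \cdot 10^{5}$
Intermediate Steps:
$\left(638 + \frac{1}{684 - 62}\right)^{2} = \left(638 + \frac{1}{622}\right)^{2} = \left(\frac{396837}{622}\right)^{2} = \frac{157479604569}{386884}$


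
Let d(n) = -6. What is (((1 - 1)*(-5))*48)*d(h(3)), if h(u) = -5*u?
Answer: 0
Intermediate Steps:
(((1 - 1)*(-5))*48)*d(h(3)) = (((1 - 1)*(-5))*48)*(-6) = ((0*(-5))*48)*(-6) = (0*48)*(-6) = 0*(-6) = 0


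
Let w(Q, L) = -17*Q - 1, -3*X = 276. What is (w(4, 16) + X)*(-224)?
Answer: 36064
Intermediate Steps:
X = -92 (X = -⅓*276 = -92)
w(Q, L) = -1 - 17*Q
(w(4, 16) + X)*(-224) = ((-1 - 17*4) - 92)*(-224) = ((-1 - 68) - 92)*(-224) = (-69 - 92)*(-224) = -161*(-224) = 36064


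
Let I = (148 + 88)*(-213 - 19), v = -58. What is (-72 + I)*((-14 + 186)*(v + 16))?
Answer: 396048576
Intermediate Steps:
I = -54752 (I = 236*(-232) = -54752)
(-72 + I)*((-14 + 186)*(v + 16)) = (-72 - 54752)*((-14 + 186)*(-58 + 16)) = -9429728*(-42) = -54824*(-7224) = 396048576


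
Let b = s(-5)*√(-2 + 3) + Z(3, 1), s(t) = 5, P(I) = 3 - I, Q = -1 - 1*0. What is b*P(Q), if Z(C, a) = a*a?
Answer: 24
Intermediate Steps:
Q = -1 (Q = -1 + 0 = -1)
Z(C, a) = a²
b = 6 (b = 5*√(-2 + 3) + 1² = 5*√1 + 1 = 5*1 + 1 = 5 + 1 = 6)
b*P(Q) = 6*(3 - 1*(-1)) = 6*(3 + 1) = 6*4 = 24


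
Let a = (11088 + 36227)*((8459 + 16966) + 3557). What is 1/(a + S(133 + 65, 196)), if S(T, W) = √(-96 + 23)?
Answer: 1371283330/1880417971135888973 - I*√73/1880417971135888973 ≈ 7.2924e-10 - 4.5437e-18*I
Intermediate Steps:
a = 1371283330 (a = 47315*(25425 + 3557) = 47315*28982 = 1371283330)
S(T, W) = I*√73 (S(T, W) = √(-73) = I*√73)
1/(a + S(133 + 65, 196)) = 1/(1371283330 + I*√73)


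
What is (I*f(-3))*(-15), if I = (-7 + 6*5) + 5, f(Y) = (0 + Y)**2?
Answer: -3780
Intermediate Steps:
f(Y) = Y**2
I = 28 (I = (-7 + 30) + 5 = 23 + 5 = 28)
(I*f(-3))*(-15) = (28*(-3)**2)*(-15) = (28*9)*(-15) = 252*(-15) = -3780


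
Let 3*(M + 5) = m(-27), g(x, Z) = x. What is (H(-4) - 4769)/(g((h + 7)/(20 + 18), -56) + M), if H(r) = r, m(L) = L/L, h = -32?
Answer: 544122/607 ≈ 896.41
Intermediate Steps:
m(L) = 1
M = -14/3 (M = -5 + (⅓)*1 = -5 + ⅓ = -14/3 ≈ -4.6667)
(H(-4) - 4769)/(g((h + 7)/(20 + 18), -56) + M) = (-4 - 4769)/((-32 + 7)/(20 + 18) - 14/3) = -4773/(-25/38 - 14/3) = -4773/(-607/114) = -4773*(-114/607) = 544122/607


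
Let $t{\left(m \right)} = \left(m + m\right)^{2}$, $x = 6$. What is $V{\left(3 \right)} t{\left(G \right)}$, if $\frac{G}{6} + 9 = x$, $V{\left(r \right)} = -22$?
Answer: $-28512$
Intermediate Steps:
$G = -18$ ($G = -54 + 6 \cdot 6 = -54 + 36 = -18$)
$t{\left(m \right)} = 4 m^{2}$ ($t{\left(m \right)} = \left(2 m\right)^{2} = 4 m^{2}$)
$V{\left(3 \right)} t{\left(G \right)} = - 22 \cdot 4 \left(-18\right)^{2} = - 22 \cdot 4 \cdot 324 = \left(-22\right) 1296 = -28512$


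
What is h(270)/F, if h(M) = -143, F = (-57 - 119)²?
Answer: -13/2816 ≈ -0.0046165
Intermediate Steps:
F = 30976 (F = (-176)² = 30976)
h(270)/F = -143/30976 = -143*1/30976 = -13/2816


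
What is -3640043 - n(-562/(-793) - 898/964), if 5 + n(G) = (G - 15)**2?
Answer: -531831450227197857/146096715076 ≈ -3.6403e+6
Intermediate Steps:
n(G) = -5 + (-15 + G)**2 (n(G) = -5 + (G - 15)**2 = -5 + (-15 + G)**2)
-3640043 - n(-562/(-793) - 898/964) = -3640043 - (-5 + (-15 + (-562/(-793) - 898/964))**2) = -3640043 - (-5 + (-15 + (-562*(-1/793) - 898*1/964))**2) = -3640043 - (-5 + (-15 + (562/793 - 449/482))**2) = -3640043 - (-5 + (-15 - 85173/382226)**2) = -3640043 - (-5 + (-5818563/382226)**2) = -3640043 - (-5 + 33855675384969/146096715076) = -3640043 - 1*33125191809589/146096715076 = -3640043 - 33125191809589/146096715076 = -531831450227197857/146096715076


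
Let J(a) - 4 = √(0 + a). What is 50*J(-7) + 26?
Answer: 226 + 50*I*√7 ≈ 226.0 + 132.29*I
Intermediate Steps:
J(a) = 4 + √a (J(a) = 4 + √(0 + a) = 4 + √a)
50*J(-7) + 26 = 50*(4 + √(-7)) + 26 = 50*(4 + I*√7) + 26 = (200 + 50*I*√7) + 26 = 226 + 50*I*√7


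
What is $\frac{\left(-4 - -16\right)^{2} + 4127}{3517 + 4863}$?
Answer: $\frac{4271}{8380} \approx 0.50967$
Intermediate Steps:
$\frac{\left(-4 - -16\right)^{2} + 4127}{3517 + 4863} = \frac{\left(-4 + 16\right)^{2} + 4127}{8380} = \left(12^{2} + 4127\right) \frac{1}{8380} = \left(144 + 4127\right) \frac{1}{8380} = 4271 \cdot \frac{1}{8380} = \frac{4271}{8380}$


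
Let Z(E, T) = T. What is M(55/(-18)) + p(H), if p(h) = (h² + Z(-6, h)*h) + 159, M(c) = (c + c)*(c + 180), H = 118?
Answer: 4361959/162 ≈ 26926.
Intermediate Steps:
M(c) = 2*c*(180 + c) (M(c) = (2*c)*(180 + c) = 2*c*(180 + c))
p(h) = 159 + 2*h² (p(h) = (h² + h*h) + 159 = (h² + h²) + 159 = 2*h² + 159 = 159 + 2*h²)
M(55/(-18)) + p(H) = 2*(55/(-18))*(180 + 55/(-18)) + (159 + 2*118²) = 2*(55*(-1/18))*(180 + 55*(-1/18)) + (159 + 2*13924) = 2*(-55/18)*(180 - 55/18) + (159 + 27848) = 2*(-55/18)*(3185/18) + 28007 = -175175/162 + 28007 = 4361959/162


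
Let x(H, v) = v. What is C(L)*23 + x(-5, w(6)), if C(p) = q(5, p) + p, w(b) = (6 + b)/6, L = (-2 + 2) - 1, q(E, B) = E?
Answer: 94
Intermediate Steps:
L = -1 (L = 0 - 1 = -1)
w(b) = 1 + b/6 (w(b) = (6 + b)*(1/6) = 1 + b/6)
C(p) = 5 + p
C(L)*23 + x(-5, w(6)) = (5 - 1)*23 + (1 + (1/6)*6) = 4*23 + (1 + 1) = 92 + 2 = 94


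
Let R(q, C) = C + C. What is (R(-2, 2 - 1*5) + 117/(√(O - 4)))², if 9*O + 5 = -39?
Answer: -120321/80 + 1053*I*√5/5 ≈ -1504.0 + 470.92*I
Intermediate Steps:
O = -44/9 (O = -5/9 + (⅑)*(-39) = -5/9 - 13/3 = -44/9 ≈ -4.8889)
R(q, C) = 2*C
(R(-2, 2 - 1*5) + 117/(√(O - 4)))² = (2*(2 - 1*5) + 117/(√(-44/9 - 4)))² = (2*(2 - 5) + 117/(√(-80/9)))² = (2*(-3) + 117/((4*I*√5/3)))² = (-6 + 117*(-3*I*√5/20))² = (-6 - 351*I*√5/20)²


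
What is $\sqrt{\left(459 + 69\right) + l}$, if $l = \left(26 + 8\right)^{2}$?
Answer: $2 \sqrt{421} \approx 41.037$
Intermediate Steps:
$l = 1156$ ($l = 34^{2} = 1156$)
$\sqrt{\left(459 + 69\right) + l} = \sqrt{\left(459 + 69\right) + 1156} = \sqrt{528 + 1156} = \sqrt{1684} = 2 \sqrt{421}$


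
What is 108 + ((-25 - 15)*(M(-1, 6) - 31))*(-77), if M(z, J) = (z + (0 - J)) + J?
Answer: -98452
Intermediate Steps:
M(z, J) = z (M(z, J) = (z - J) + J = z)
108 + ((-25 - 15)*(M(-1, 6) - 31))*(-77) = 108 + ((-25 - 15)*(-1 - 31))*(-77) = 108 - 40*(-32)*(-77) = 108 + 1280*(-77) = 108 - 98560 = -98452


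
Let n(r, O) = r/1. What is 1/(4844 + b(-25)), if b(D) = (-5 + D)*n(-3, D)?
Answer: 1/4934 ≈ 0.00020268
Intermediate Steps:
n(r, O) = r (n(r, O) = r*1 = r)
b(D) = 15 - 3*D (b(D) = (-5 + D)*(-3) = 15 - 3*D)
1/(4844 + b(-25)) = 1/(4844 + (15 - 3*(-25))) = 1/(4844 + (15 + 75)) = 1/(4844 + 90) = 1/4934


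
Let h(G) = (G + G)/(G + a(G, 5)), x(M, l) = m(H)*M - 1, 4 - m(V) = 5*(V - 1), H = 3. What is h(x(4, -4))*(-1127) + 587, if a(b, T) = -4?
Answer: -39327/29 ≈ -1356.1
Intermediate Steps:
m(V) = 9 - 5*V (m(V) = 4 - 5*(V - 1) = 4 - 5*(-1 + V) = 4 - (-5 + 5*V) = 4 + (5 - 5*V) = 9 - 5*V)
x(M, l) = -1 - 6*M (x(M, l) = (9 - 5*3)*M - 1 = (9 - 15)*M - 1 = -6*M - 1 = -1 - 6*M)
h(G) = 2*G/(-4 + G) (h(G) = (G + G)/(G - 4) = (2*G)/(-4 + G) = 2*G/(-4 + G))
h(x(4, -4))*(-1127) + 587 = (2*(-1 - 6*4)/(-4 + (-1 - 6*4)))*(-1127) + 587 = (2*(-1 - 24)/(-4 + (-1 - 24)))*(-1127) + 587 = (2*(-25)/(-4 - 25))*(-1127) + 587 = (2*(-25)/(-29))*(-1127) + 587 = (2*(-25)*(-1/29))*(-1127) + 587 = (50/29)*(-1127) + 587 = -56350/29 + 587 = -39327/29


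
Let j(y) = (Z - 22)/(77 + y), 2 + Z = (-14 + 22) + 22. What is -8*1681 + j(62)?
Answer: -1869266/139 ≈ -13448.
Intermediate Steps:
Z = 28 (Z = -2 + ((-14 + 22) + 22) = -2 + (8 + 22) = -2 + 30 = 28)
j(y) = 6/(77 + y) (j(y) = (28 - 22)/(77 + y) = 6/(77 + y))
-8*1681 + j(62) = -8*1681 + 6/(77 + 62) = -13448 + 6/139 = -1869266/139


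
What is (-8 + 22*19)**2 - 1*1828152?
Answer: -1660052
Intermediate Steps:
(-8 + 22*19)**2 - 1*1828152 = (-8 + 418)**2 - 1828152 = 410**2 - 1828152 = 168100 - 1828152 = -1660052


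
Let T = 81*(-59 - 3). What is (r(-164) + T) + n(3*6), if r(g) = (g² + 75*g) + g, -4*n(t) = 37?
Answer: 37603/4 ≈ 9400.8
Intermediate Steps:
T = -5022 (T = 81*(-62) = -5022)
n(t) = -37/4 (n(t) = -¼*37 = -37/4)
r(g) = g² + 76*g
(r(-164) + T) + n(3*6) = (-164*(76 - 164) - 5022) - 37/4 = (-164*(-88) - 5022) - 37/4 = (14432 - 5022) - 37/4 = 9410 - 37/4 = 37603/4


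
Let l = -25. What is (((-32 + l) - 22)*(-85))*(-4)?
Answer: -26860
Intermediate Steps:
(((-32 + l) - 22)*(-85))*(-4) = (((-32 - 25) - 22)*(-85))*(-4) = ((-57 - 22)*(-85))*(-4) = -79*(-85)*(-4) = 6715*(-4) = -26860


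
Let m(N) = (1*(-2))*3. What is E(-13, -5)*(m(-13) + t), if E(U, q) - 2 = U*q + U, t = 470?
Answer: 25056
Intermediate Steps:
E(U, q) = 2 + U + U*q (E(U, q) = 2 + (U*q + U) = 2 + (U + U*q) = 2 + U + U*q)
m(N) = -6 (m(N) = -2*3 = -6)
E(-13, -5)*(m(-13) + t) = (2 - 13 - 13*(-5))*(-6 + 470) = (2 - 13 + 65)*464 = 54*464 = 25056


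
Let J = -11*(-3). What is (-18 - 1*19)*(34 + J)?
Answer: -2479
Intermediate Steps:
J = 33
(-18 - 1*19)*(34 + J) = (-18 - 1*19)*(34 + 33) = (-18 - 19)*67 = -37*67 = -2479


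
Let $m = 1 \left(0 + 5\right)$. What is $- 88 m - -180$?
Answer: $-260$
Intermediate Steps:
$m = 5$ ($m = 1 \cdot 5 = 5$)
$- 88 m - -180 = \left(-88\right) 5 - -180 = -440 + 180 = -260$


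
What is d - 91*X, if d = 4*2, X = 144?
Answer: -13096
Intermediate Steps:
d = 8
d - 91*X = 8 - 91*144 = 8 - 13104 = -13096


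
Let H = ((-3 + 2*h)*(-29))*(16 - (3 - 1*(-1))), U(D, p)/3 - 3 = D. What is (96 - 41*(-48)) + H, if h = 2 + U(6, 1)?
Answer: -17076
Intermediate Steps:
U(D, p) = 9 + 3*D
h = 29 (h = 2 + (9 + 3*6) = 2 + (9 + 18) = 2 + 27 = 29)
H = -19140 (H = ((-3 + 2*29)*(-29))*(16 - (3 - 1*(-1))) = ((-3 + 58)*(-29))*(16 - (3 + 1)) = (55*(-29))*(16 - 1*4) = -1595*(16 - 4) = -1595*12 = -19140)
(96 - 41*(-48)) + H = (96 - 41*(-48)) - 19140 = (96 + 1968) - 19140 = 2064 - 19140 = -17076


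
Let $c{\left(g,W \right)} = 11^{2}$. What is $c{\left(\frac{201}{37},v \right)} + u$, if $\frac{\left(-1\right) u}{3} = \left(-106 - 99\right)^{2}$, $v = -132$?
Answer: $-125954$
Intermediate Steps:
$u = -126075$ ($u = - 3 \left(-106 - 99\right)^{2} = - 3 \left(-205\right)^{2} = \left(-3\right) 42025 = -126075$)
$c{\left(g,W \right)} = 121$
$c{\left(\frac{201}{37},v \right)} + u = 121 - 126075 = -125954$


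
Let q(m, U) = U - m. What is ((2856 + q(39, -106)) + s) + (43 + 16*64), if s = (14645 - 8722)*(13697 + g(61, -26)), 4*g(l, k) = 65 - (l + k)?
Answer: 162351063/2 ≈ 8.1176e+7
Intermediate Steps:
g(l, k) = 65/4 - k/4 - l/4 (g(l, k) = (65 - (l + k))/4 = (65 - (k + l))/4 = (65 + (-k - l))/4 = (65 - k - l)/4 = 65/4 - k/4 - l/4)
s = 162343507/2 (s = (14645 - 8722)*(13697 + (65/4 - ¼*(-26) - ¼*61)) = 5923*(13697 + (65/4 + 13/2 - 61/4)) = 5923*(13697 + 15/2) = 5923*(27409/2) = 162343507/2 ≈ 8.1172e+7)
((2856 + q(39, -106)) + s) + (43 + 16*64) = ((2856 + (-106 - 1*39)) + 162343507/2) + (43 + 16*64) = ((2856 + (-106 - 39)) + 162343507/2) + (43 + 1024) = ((2856 - 145) + 162343507/2) + 1067 = (2711 + 162343507/2) + 1067 = 162348929/2 + 1067 = 162351063/2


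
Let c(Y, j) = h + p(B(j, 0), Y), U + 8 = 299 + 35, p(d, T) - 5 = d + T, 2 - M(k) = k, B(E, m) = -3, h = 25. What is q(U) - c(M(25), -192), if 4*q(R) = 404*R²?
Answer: 10733872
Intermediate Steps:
M(k) = 2 - k
p(d, T) = 5 + T + d (p(d, T) = 5 + (d + T) = 5 + (T + d) = 5 + T + d)
U = 326 (U = -8 + (299 + 35) = -8 + 334 = 326)
c(Y, j) = 27 + Y (c(Y, j) = 25 + (5 + Y - 3) = 25 + (2 + Y) = 27 + Y)
q(R) = 101*R² (q(R) = (404*R²)/4 = 101*R²)
q(U) - c(M(25), -192) = 101*326² - (27 + (2 - 1*25)) = 101*106276 - (27 + (2 - 25)) = 10733876 - (27 - 23) = 10733876 - 1*4 = 10733876 - 4 = 10733872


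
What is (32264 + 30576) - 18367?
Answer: 44473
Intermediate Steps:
(32264 + 30576) - 18367 = 62840 - 18367 = 44473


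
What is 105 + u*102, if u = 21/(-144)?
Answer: 721/8 ≈ 90.125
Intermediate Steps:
u = -7/48 (u = 21*(-1/144) = -7/48 ≈ -0.14583)
105 + u*102 = 105 - 7/48*102 = 105 - 119/8 = 721/8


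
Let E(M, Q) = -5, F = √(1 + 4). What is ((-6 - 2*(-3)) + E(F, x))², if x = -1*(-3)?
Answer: 25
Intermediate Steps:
x = 3
F = √5 ≈ 2.2361
((-6 - 2*(-3)) + E(F, x))² = ((-6 - 2*(-3)) - 5)² = ((-6 + 6) - 5)² = (0 - 5)² = (-5)² = 25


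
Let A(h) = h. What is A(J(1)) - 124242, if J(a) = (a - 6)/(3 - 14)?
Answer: -1366657/11 ≈ -1.2424e+5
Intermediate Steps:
J(a) = 6/11 - a/11 (J(a) = (-6 + a)/(-11) = (-6 + a)*(-1/11) = 6/11 - a/11)
A(J(1)) - 124242 = (6/11 - 1/11*1) - 124242 = (6/11 - 1/11) - 124242 = 5/11 - 124242 = -1366657/11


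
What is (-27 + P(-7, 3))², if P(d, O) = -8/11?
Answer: 93025/121 ≈ 768.80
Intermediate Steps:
P(d, O) = -8/11 (P(d, O) = -8*1/11 = -8/11)
(-27 + P(-7, 3))² = (-27 - 8/11)² = (-305/11)² = 93025/121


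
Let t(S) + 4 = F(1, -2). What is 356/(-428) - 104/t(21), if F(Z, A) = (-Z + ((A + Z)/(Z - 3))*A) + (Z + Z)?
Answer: 2693/107 ≈ 25.168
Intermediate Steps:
F(Z, A) = Z + A*(A + Z)/(-3 + Z) (F(Z, A) = (-Z + ((A + Z)/(-3 + Z))*A) + 2*Z = (-Z + A*(A + Z)/(-3 + Z)) + 2*Z = Z + A*(A + Z)/(-3 + Z))
t(S) = -4 (t(S) = -4 + ((-2)² + 1² - 3*1 - 2*1)/(-3 + 1) = -4 + (4 + 1 - 3 - 2)/(-2) = -4 - ½*0 = -4 + 0 = -4)
356/(-428) - 104/t(21) = 356/(-428) - 104/(-4) = 356*(-1/428) - 104*(-¼) = -89/107 + 26 = 2693/107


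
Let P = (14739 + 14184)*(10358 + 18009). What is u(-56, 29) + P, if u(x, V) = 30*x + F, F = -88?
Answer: 820456973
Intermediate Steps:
u(x, V) = -88 + 30*x (u(x, V) = 30*x - 88 = -88 + 30*x)
P = 820458741 (P = 28923*28367 = 820458741)
u(-56, 29) + P = (-88 + 30*(-56)) + 820458741 = (-88 - 1680) + 820458741 = -1768 + 820458741 = 820456973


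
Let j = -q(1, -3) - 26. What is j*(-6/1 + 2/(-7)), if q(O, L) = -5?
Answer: 132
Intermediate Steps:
j = -21 (j = -1*(-5) - 26 = 5 - 26 = -21)
j*(-6/1 + 2/(-7)) = -21*(-6/1 + 2/(-7)) = -21*(-6*1 + 2*(-⅐)) = -21*(-6 - 2/7) = -21*(-44/7) = 132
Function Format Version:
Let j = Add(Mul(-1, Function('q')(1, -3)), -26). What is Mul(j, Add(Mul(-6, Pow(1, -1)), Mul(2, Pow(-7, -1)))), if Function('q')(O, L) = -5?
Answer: 132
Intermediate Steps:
j = -21 (j = Add(Mul(-1, -5), -26) = Add(5, -26) = -21)
Mul(j, Add(Mul(-6, Pow(1, -1)), Mul(2, Pow(-7, -1)))) = Mul(-21, Add(Mul(-6, Pow(1, -1)), Mul(2, Pow(-7, -1)))) = Mul(-21, Add(Mul(-6, 1), Mul(2, Rational(-1, 7)))) = Mul(-21, Add(-6, Rational(-2, 7))) = Mul(-21, Rational(-44, 7)) = 132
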